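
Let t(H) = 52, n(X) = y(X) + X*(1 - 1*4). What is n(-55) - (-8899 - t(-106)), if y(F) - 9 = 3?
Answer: 9128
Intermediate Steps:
y(F) = 12 (y(F) = 9 + 3 = 12)
n(X) = 12 - 3*X (n(X) = 12 + X*(1 - 1*4) = 12 + X*(1 - 4) = 12 + X*(-3) = 12 - 3*X)
n(-55) - (-8899 - t(-106)) = (12 - 3*(-55)) - (-8899 - 1*52) = (12 + 165) - (-8899 - 52) = 177 - 1*(-8951) = 177 + 8951 = 9128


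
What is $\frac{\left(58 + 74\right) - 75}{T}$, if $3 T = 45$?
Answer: $\frac{19}{5} \approx 3.8$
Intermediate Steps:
$T = 15$ ($T = \frac{1}{3} \cdot 45 = 15$)
$\frac{\left(58 + 74\right) - 75}{T} = \frac{\left(58 + 74\right) - 75}{15} = \frac{132 - 75}{15} = \frac{1}{15} \cdot 57 = \frac{19}{5}$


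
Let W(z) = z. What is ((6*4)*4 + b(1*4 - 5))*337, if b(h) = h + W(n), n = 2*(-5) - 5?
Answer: 26960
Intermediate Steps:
n = -15 (n = -10 - 5 = -15)
b(h) = -15 + h (b(h) = h - 15 = -15 + h)
((6*4)*4 + b(1*4 - 5))*337 = ((6*4)*4 + (-15 + (1*4 - 5)))*337 = (24*4 + (-15 + (4 - 5)))*337 = (96 + (-15 - 1))*337 = (96 - 16)*337 = 80*337 = 26960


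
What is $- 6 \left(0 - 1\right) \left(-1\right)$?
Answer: $-6$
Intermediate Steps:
$- 6 \left(0 - 1\right) \left(-1\right) = \left(-6\right) \left(-1\right) \left(-1\right) = 6 \left(-1\right) = -6$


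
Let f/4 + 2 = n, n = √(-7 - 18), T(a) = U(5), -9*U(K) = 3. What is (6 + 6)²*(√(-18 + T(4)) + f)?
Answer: -1152 + 2880*I + 48*I*√165 ≈ -1152.0 + 3496.6*I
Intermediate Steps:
U(K) = -⅓ (U(K) = -⅑*3 = -⅓)
T(a) = -⅓
n = 5*I (n = √(-25) = 5*I ≈ 5.0*I)
f = -8 + 20*I (f = -8 + 4*(5*I) = -8 + 20*I ≈ -8.0 + 20.0*I)
(6 + 6)²*(√(-18 + T(4)) + f) = (6 + 6)²*(√(-18 - ⅓) + (-8 + 20*I)) = 12²*(√(-55/3) + (-8 + 20*I)) = 144*(I*√165/3 + (-8 + 20*I)) = 144*(-8 + 20*I + I*√165/3) = -1152 + 2880*I + 48*I*√165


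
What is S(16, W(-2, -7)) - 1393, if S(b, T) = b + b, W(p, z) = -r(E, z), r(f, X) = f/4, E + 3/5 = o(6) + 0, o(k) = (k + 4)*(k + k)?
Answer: -1361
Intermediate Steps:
o(k) = 2*k*(4 + k) (o(k) = (4 + k)*(2*k) = 2*k*(4 + k))
E = 597/5 (E = -⅗ + (2*6*(4 + 6) + 0) = -⅗ + (2*6*10 + 0) = -⅗ + (120 + 0) = -⅗ + 120 = 597/5 ≈ 119.40)
r(f, X) = f/4 (r(f, X) = f*(¼) = f/4)
W(p, z) = -597/20 (W(p, z) = -597/(4*5) = -1*597/20 = -597/20)
S(b, T) = 2*b
S(16, W(-2, -7)) - 1393 = 2*16 - 1393 = 32 - 1393 = -1361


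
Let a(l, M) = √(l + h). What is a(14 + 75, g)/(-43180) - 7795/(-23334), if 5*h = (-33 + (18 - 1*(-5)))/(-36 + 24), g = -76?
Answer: 7795/23334 - √3210/259080 ≈ 0.33384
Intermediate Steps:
h = ⅙ (h = ((-33 + (18 - 1*(-5)))/(-36 + 24))/5 = ((-33 + (18 + 5))/(-12))/5 = ((-33 + 23)*(-1/12))/5 = (-10*(-1/12))/5 = (⅕)*(⅚) = ⅙ ≈ 0.16667)
a(l, M) = √(⅙ + l) (a(l, M) = √(l + ⅙) = √(⅙ + l))
a(14 + 75, g)/(-43180) - 7795/(-23334) = (√(6 + 36*(14 + 75))/6)/(-43180) - 7795/(-23334) = (√(6 + 36*89)/6)*(-1/43180) - 7795*(-1/23334) = (√(6 + 3204)/6)*(-1/43180) + 7795/23334 = (√3210/6)*(-1/43180) + 7795/23334 = -√3210/259080 + 7795/23334 = 7795/23334 - √3210/259080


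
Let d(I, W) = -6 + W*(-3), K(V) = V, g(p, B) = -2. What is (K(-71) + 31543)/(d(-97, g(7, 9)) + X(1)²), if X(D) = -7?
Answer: 4496/7 ≈ 642.29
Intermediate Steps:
d(I, W) = -6 - 3*W
(K(-71) + 31543)/(d(-97, g(7, 9)) + X(1)²) = (-71 + 31543)/((-6 - 3*(-2)) + (-7)²) = 31472/((-6 + 6) + 49) = 31472/(0 + 49) = 31472/49 = 31472*(1/49) = 4496/7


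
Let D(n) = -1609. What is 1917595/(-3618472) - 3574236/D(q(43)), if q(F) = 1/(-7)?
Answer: 12930187477037/5822121448 ≈ 2220.9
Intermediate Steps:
q(F) = -⅐
1917595/(-3618472) - 3574236/D(q(43)) = 1917595/(-3618472) - 3574236/(-1609) = 1917595*(-1/3618472) - 3574236*(-1/1609) = -1917595/3618472 + 3574236/1609 = 12930187477037/5822121448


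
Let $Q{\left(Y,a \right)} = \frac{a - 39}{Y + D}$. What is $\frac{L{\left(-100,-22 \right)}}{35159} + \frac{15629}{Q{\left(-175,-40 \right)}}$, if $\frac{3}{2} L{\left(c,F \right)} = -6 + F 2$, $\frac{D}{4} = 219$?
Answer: $- \frac{1155598531033}{8332683} \approx -1.3868 \cdot 10^{5}$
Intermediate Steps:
$D = 876$ ($D = 4 \cdot 219 = 876$)
$L{\left(c,F \right)} = -4 + \frac{4 F}{3}$ ($L{\left(c,F \right)} = \frac{2 \left(-6 + F 2\right)}{3} = \frac{2 \left(-6 + 2 F\right)}{3} = -4 + \frac{4 F}{3}$)
$Q{\left(Y,a \right)} = \frac{-39 + a}{876 + Y}$ ($Q{\left(Y,a \right)} = \frac{a - 39}{Y + 876} = \frac{-39 + a}{876 + Y}$)
$\frac{L{\left(-100,-22 \right)}}{35159} + \frac{15629}{Q{\left(-175,-40 \right)}} = \frac{-4 + \frac{4}{3} \left(-22\right)}{35159} + \frac{15629}{\frac{1}{876 - 175} \left(-39 - 40\right)} = \left(-4 - \frac{88}{3}\right) \frac{1}{35159} + \frac{15629}{\frac{1}{701} \left(-79\right)} = \left(- \frac{100}{3}\right) \frac{1}{35159} + \frac{15629}{\frac{1}{701} \left(-79\right)} = - \frac{100}{105477} + \frac{15629}{- \frac{79}{701}} = - \frac{100}{105477} + 15629 \left(- \frac{701}{79}\right) = - \frac{100}{105477} - \frac{10955929}{79} = - \frac{1155598531033}{8332683}$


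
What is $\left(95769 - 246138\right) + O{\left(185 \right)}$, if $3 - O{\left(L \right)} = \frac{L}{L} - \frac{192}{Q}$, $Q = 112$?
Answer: $- \frac{1052557}{7} \approx -1.5037 \cdot 10^{5}$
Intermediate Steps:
$O{\left(L \right)} = \frac{26}{7}$ ($O{\left(L \right)} = 3 - \left(\frac{L}{L} - \frac{192}{112}\right) = 3 - \left(1 - \frac{12}{7}\right) = 3 - - \frac{5}{7} = 3 + \frac{5}{7} = \frac{26}{7}$)
$\left(95769 - 246138\right) + O{\left(185 \right)} = \left(95769 - 246138\right) + \frac{26}{7} = -150369 + \frac{26}{7} = - \frac{1052557}{7}$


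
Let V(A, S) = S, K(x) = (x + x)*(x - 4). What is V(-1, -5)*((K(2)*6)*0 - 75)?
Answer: 375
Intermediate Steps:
K(x) = 2*x*(-4 + x) (K(x) = (2*x)*(-4 + x) = 2*x*(-4 + x))
V(-1, -5)*((K(2)*6)*0 - 75) = -5*(((2*2*(-4 + 2))*6)*0 - 75) = -5*(((2*2*(-2))*6)*0 - 75) = -5*(-8*6*0 - 75) = -5*(-48*0 - 75) = -5*(0 - 75) = -5*(-75) = 375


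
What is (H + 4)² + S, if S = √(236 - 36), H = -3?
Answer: 1 + 10*√2 ≈ 15.142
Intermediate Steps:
S = 10*√2 (S = √200 = 10*√2 ≈ 14.142)
(H + 4)² + S = (-3 + 4)² + 10*√2 = 1² + 10*√2 = 1 + 10*√2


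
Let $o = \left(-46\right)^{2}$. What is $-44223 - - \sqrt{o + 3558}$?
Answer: $-44223 + \sqrt{5674} \approx -44148.0$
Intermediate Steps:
$o = 2116$
$-44223 - - \sqrt{o + 3558} = -44223 - - \sqrt{2116 + 3558} = -44223 - - \sqrt{5674} = -44223 + \sqrt{5674}$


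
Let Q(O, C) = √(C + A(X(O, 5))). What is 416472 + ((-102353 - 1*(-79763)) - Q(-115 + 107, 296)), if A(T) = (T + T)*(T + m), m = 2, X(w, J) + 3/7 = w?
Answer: 393882 - √19814/7 ≈ 3.9386e+5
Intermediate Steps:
X(w, J) = -3/7 + w
A(T) = 2*T*(2 + T) (A(T) = (T + T)*(T + 2) = (2*T)*(2 + T) = 2*T*(2 + T))
Q(O, C) = √(C + 2*(-3/7 + O)*(11/7 + O)) (Q(O, C) = √(C + 2*(-3/7 + O)*(2 + (-3/7 + O))) = √(C + 2*(-3/7 + O)*(11/7 + O)))
416472 + ((-102353 - 1*(-79763)) - Q(-115 + 107, 296)) = 416472 + ((-102353 - 1*(-79763)) - √(-66 + 49*296 + 98*(-115 + 107)² + 112*(-115 + 107))/7) = 416472 + ((-102353 + 79763) - √(-66 + 14504 + 98*(-8)² + 112*(-8))/7) = 416472 + (-22590 - √(-66 + 14504 + 98*64 - 896)/7) = 416472 + (-22590 - √(-66 + 14504 + 6272 - 896)/7) = 416472 + (-22590 - √19814/7) = 393882 - √19814/7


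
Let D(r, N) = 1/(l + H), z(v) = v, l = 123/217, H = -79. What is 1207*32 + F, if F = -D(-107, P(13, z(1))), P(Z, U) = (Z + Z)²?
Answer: 657380697/17020 ≈ 38624.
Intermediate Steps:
l = 123/217 (l = 123*(1/217) = 123/217 ≈ 0.56682)
P(Z, U) = 4*Z² (P(Z, U) = (2*Z)² = 4*Z²)
D(r, N) = -217/17020 (D(r, N) = 1/(123/217 - 79) = 1/(-17020/217) = -217/17020)
F = 217/17020 (F = -1*(-217/17020) = 217/17020 ≈ 0.012750)
1207*32 + F = 1207*32 + 217/17020 = 38624 + 217/17020 = 657380697/17020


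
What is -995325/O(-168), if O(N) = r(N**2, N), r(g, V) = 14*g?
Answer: -331775/131712 ≈ -2.5189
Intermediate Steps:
O(N) = 14*N**2
-995325/O(-168) = -995325/(14*(-168)**2) = -995325/(14*28224) = -995325/395136 = -995325*1/395136 = -331775/131712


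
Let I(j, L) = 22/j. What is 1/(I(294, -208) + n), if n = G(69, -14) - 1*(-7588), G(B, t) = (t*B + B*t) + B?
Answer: 147/841586 ≈ 0.00017467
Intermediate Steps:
G(B, t) = B + 2*B*t (G(B, t) = (B*t + B*t) + B = 2*B*t + B = B + 2*B*t)
n = 5725 (n = 69*(1 + 2*(-14)) - 1*(-7588) = 69*(1 - 28) + 7588 = 69*(-27) + 7588 = -1863 + 7588 = 5725)
1/(I(294, -208) + n) = 1/(22/294 + 5725) = 1/(22*(1/294) + 5725) = 1/(11/147 + 5725) = 1/(841586/147) = 147/841586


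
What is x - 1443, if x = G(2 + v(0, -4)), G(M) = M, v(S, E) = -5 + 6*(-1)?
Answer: -1452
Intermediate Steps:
v(S, E) = -11 (v(S, E) = -5 - 6 = -11)
x = -9 (x = 2 - 11 = -9)
x - 1443 = -9 - 1443 = -1452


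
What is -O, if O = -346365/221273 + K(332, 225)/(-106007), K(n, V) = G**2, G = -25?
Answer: 36855410180/23456486911 ≈ 1.5712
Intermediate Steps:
K(n, V) = 625 (K(n, V) = (-25)**2 = 625)
O = -36855410180/23456486911 (O = -346365/221273 + 625/(-106007) = -346365*1/221273 + 625*(-1/106007) = -346365/221273 - 625/106007 = -36855410180/23456486911 ≈ -1.5712)
-O = -1*(-36855410180/23456486911) = 36855410180/23456486911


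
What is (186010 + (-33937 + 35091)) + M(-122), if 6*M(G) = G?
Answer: 561431/3 ≈ 1.8714e+5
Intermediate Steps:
M(G) = G/6
(186010 + (-33937 + 35091)) + M(-122) = (186010 + (-33937 + 35091)) + (1/6)*(-122) = (186010 + 1154) - 61/3 = 187164 - 61/3 = 561431/3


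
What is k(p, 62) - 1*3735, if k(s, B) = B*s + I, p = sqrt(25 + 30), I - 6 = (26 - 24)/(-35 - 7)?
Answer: -78310/21 + 62*sqrt(55) ≈ -3269.2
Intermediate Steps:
I = 125/21 (I = 6 + (26 - 24)/(-35 - 7) = 6 + 2/(-42) = 6 + 2*(-1/42) = 6 - 1/21 = 125/21 ≈ 5.9524)
p = sqrt(55) ≈ 7.4162
k(s, B) = 125/21 + B*s (k(s, B) = B*s + 125/21 = 125/21 + B*s)
k(p, 62) - 1*3735 = (125/21 + 62*sqrt(55)) - 1*3735 = (125/21 + 62*sqrt(55)) - 3735 = -78310/21 + 62*sqrt(55)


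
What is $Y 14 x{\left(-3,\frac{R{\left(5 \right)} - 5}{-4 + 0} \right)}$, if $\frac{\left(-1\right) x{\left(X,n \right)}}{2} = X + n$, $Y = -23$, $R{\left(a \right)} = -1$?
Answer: $-966$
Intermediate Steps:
$x{\left(X,n \right)} = - 2 X - 2 n$ ($x{\left(X,n \right)} = - 2 \left(X + n\right) = - 2 X - 2 n$)
$Y 14 x{\left(-3,\frac{R{\left(5 \right)} - 5}{-4 + 0} \right)} = \left(-23\right) 14 \left(\left(-2\right) \left(-3\right) - 2 \frac{-1 - 5}{-4 + 0}\right) = - 322 \left(6 - 2 \left(- \frac{6}{-4}\right)\right) = - 322 \left(6 - 2 \left(\left(-6\right) \left(- \frac{1}{4}\right)\right)\right) = - 322 \left(6 - 3\right) = \left(-322\right) 3 = -966$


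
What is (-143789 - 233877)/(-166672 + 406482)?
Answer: -188833/119905 ≈ -1.5749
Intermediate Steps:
(-143789 - 233877)/(-166672 + 406482) = -377666/239810 = -377666*1/239810 = -188833/119905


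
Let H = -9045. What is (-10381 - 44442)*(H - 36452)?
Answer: 2494282031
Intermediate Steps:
(-10381 - 44442)*(H - 36452) = (-10381 - 44442)*(-9045 - 36452) = -54823*(-45497) = 2494282031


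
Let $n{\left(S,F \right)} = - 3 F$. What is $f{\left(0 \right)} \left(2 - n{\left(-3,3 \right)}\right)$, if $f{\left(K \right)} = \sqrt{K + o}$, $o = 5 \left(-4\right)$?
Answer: $22 i \sqrt{5} \approx 49.193 i$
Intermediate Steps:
$o = -20$
$f{\left(K \right)} = \sqrt{-20 + K}$ ($f{\left(K \right)} = \sqrt{K - 20} = \sqrt{-20 + K}$)
$f{\left(0 \right)} \left(2 - n{\left(-3,3 \right)}\right) = \sqrt{-20 + 0} \left(2 - \left(-3\right) 3\right) = \sqrt{-20} \left(2 - -9\right) = 2 i \sqrt{5} \left(2 + 9\right) = 2 i \sqrt{5} \cdot 11 = 22 i \sqrt{5}$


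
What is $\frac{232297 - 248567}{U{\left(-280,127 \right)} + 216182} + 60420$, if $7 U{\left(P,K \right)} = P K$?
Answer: $\frac{6377383285}{105551} \approx 60420.0$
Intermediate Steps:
$U{\left(P,K \right)} = \frac{K P}{7}$ ($U{\left(P,K \right)} = \frac{P K}{7} = \frac{K P}{7}$)
$\frac{232297 - 248567}{U{\left(-280,127 \right)} + 216182} + 60420 = \frac{232297 - 248567}{\frac{1}{7} \cdot 127 \left(-280\right) + 216182} + 60420 = - \frac{16270}{-5080 + 216182} + 60420 = - \frac{16270}{211102} + 60420 = \left(-16270\right) \frac{1}{211102} + 60420 = - \frac{8135}{105551} + 60420 = \frac{6377383285}{105551}$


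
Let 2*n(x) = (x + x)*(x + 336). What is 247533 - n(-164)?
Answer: 275741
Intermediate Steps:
n(x) = x*(336 + x) (n(x) = ((x + x)*(x + 336))/2 = ((2*x)*(336 + x))/2 = (2*x*(336 + x))/2 = x*(336 + x))
247533 - n(-164) = 247533 - (-164)*(336 - 164) = 247533 - (-164)*172 = 247533 - 1*(-28208) = 247533 + 28208 = 275741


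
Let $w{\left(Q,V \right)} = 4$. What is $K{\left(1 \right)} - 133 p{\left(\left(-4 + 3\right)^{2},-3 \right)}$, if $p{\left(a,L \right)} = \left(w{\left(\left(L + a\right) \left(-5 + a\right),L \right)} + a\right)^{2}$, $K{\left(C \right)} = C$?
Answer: $-3324$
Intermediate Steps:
$p{\left(a,L \right)} = \left(4 + a\right)^{2}$
$K{\left(1 \right)} - 133 p{\left(\left(-4 + 3\right)^{2},-3 \right)} = 1 - 133 \left(4 + \left(-4 + 3\right)^{2}\right)^{2} = 1 - 133 \left(4 + \left(-1\right)^{2}\right)^{2} = 1 - 133 \left(4 + 1\right)^{2} = 1 - 133 \cdot 5^{2} = 1 - 3325 = -3324$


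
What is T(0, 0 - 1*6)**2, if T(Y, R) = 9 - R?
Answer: 225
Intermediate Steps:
T(0, 0 - 1*6)**2 = (9 - (0 - 1*6))**2 = (9 - (0 - 6))**2 = (9 - 1*(-6))**2 = (9 + 6)**2 = 15**2 = 225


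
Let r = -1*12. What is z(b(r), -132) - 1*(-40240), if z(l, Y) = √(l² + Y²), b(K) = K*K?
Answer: 40240 + 12*√265 ≈ 40435.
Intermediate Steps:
r = -12
b(K) = K²
z(l, Y) = √(Y² + l²)
z(b(r), -132) - 1*(-40240) = √((-132)² + ((-12)²)²) - 1*(-40240) = √(17424 + 144²) + 40240 = √(17424 + 20736) + 40240 = √38160 + 40240 = 12*√265 + 40240 = 40240 + 12*√265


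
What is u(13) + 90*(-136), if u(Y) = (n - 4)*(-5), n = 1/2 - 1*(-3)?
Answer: -24475/2 ≈ -12238.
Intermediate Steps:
n = 7/2 (n = 1/2 + 3 = 7/2 ≈ 3.5000)
u(Y) = 5/2 (u(Y) = (7/2 - 4)*(-5) = -1/2*(-5) = 5/2)
u(13) + 90*(-136) = 5/2 + 90*(-136) = 5/2 - 12240 = -24475/2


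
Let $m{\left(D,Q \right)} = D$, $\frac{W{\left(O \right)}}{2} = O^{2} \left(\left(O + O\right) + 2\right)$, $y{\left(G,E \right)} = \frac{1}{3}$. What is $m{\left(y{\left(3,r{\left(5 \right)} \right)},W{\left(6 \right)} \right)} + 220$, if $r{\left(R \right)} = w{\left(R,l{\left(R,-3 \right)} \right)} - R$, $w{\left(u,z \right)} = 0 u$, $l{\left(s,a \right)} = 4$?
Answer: $\frac{661}{3} \approx 220.33$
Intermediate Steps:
$w{\left(u,z \right)} = 0$
$r{\left(R \right)} = - R$ ($r{\left(R \right)} = 0 - R = - R$)
$y{\left(G,E \right)} = \frac{1}{3}$
$W{\left(O \right)} = 2 O^{2} \left(2 + 2 O\right)$ ($W{\left(O \right)} = 2 O^{2} \left(\left(O + O\right) + 2\right) = 2 O^{2} \left(2 O + 2\right) = 2 O^{2} \left(2 + 2 O\right)$)
$m{\left(y{\left(3,r{\left(5 \right)} \right)},W{\left(6 \right)} \right)} + 220 = \frac{1}{3} + 220 = \frac{661}{3}$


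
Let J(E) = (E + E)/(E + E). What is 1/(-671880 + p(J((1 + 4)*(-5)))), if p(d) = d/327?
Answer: -327/219704759 ≈ -1.4884e-6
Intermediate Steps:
J(E) = 1 (J(E) = (2*E)/((2*E)) = (2*E)*(1/(2*E)) = 1)
p(d) = d/327 (p(d) = d*(1/327) = d/327)
1/(-671880 + p(J((1 + 4)*(-5)))) = 1/(-671880 + (1/327)*1) = 1/(-671880 + 1/327) = 1/(-219704759/327) = -327/219704759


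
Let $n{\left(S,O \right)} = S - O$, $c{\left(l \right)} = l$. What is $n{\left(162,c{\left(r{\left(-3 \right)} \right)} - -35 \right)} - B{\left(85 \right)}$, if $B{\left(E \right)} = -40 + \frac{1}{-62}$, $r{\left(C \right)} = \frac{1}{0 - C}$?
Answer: $\frac{31003}{186} \approx 166.68$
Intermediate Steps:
$r{\left(C \right)} = - \frac{1}{C}$ ($r{\left(C \right)} = \frac{1}{\left(-1\right) C} = - \frac{1}{C}$)
$B{\left(E \right)} = - \frac{2481}{62}$ ($B{\left(E \right)} = -40 - \frac{1}{62} = - \frac{2481}{62}$)
$n{\left(162,c{\left(r{\left(-3 \right)} \right)} - -35 \right)} - B{\left(85 \right)} = \left(162 - \left(- \frac{1}{-3} - -35\right)\right) - - \frac{2481}{62} = \left(162 - \left(\left(-1\right) \left(- \frac{1}{3}\right) + 35\right)\right) + \frac{2481}{62} = \left(162 - \left(\frac{1}{3} + 35\right)\right) + \frac{2481}{62} = \left(162 - \frac{106}{3}\right) + \frac{2481}{62} = \frac{380}{3} + \frac{2481}{62} = \frac{31003}{186}$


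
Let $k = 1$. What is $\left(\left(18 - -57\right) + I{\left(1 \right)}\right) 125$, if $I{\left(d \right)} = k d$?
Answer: $9500$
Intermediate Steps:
$I{\left(d \right)} = d$ ($I{\left(d \right)} = 1 d = d$)
$\left(\left(18 - -57\right) + I{\left(1 \right)}\right) 125 = \left(\left(18 - -57\right) + 1\right) 125 = \left(\left(18 + 57\right) + 1\right) 125 = \left(75 + 1\right) 125 = 76 \cdot 125 = 9500$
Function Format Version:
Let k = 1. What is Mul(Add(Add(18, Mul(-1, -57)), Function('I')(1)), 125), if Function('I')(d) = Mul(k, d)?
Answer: 9500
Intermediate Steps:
Function('I')(d) = d (Function('I')(d) = Mul(1, d) = d)
Mul(Add(Add(18, Mul(-1, -57)), Function('I')(1)), 125) = Mul(Add(Add(18, Mul(-1, -57)), 1), 125) = Mul(Add(Add(18, 57), 1), 125) = Mul(Add(75, 1), 125) = Mul(76, 125) = 9500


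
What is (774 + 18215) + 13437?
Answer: 32426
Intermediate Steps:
(774 + 18215) + 13437 = 18989 + 13437 = 32426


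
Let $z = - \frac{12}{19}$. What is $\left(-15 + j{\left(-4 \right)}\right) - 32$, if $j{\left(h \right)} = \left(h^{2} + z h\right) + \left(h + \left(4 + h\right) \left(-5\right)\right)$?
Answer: $- \frac{617}{19} \approx -32.474$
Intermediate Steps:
$z = - \frac{12}{19}$ ($z = \left(-12\right) \frac{1}{19} = - \frac{12}{19} \approx -0.63158$)
$j{\left(h \right)} = -20 + h^{2} - \frac{88 h}{19}$ ($j{\left(h \right)} = \left(h^{2} - \frac{12 h}{19}\right) + \left(h + \left(4 + h\right) \left(-5\right)\right) = \left(h^{2} - \frac{12 h}{19}\right) - \left(20 + 4 h\right) = -20 + h^{2} - \frac{88 h}{19}$)
$\left(-15 + j{\left(-4 \right)}\right) - 32 = \left(-15 - \left(\frac{28}{19} - 16\right)\right) - 32 = \left(-15 + \left(-20 + 16 + \frac{352}{19}\right)\right) - 32 = \left(-15 + \frac{276}{19}\right) - 32 = - \frac{9}{19} - 32 = - \frac{617}{19}$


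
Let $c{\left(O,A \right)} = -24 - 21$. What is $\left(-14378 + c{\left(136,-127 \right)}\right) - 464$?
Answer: $-14887$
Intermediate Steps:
$c{\left(O,A \right)} = -45$
$\left(-14378 + c{\left(136,-127 \right)}\right) - 464 = \left(-14378 - 45\right) - 464 = -14423 - 464 = -14887$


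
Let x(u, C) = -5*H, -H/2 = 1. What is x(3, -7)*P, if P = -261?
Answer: -2610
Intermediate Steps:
H = -2 (H = -2*1 = -2)
x(u, C) = 10 (x(u, C) = -5*(-2) = 10)
x(3, -7)*P = 10*(-261) = -2610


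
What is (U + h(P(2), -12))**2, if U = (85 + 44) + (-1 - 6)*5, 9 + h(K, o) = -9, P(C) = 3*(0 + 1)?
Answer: 5776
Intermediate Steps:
P(C) = 3 (P(C) = 3*1 = 3)
h(K, o) = -18 (h(K, o) = -9 - 9 = -18)
U = 94 (U = 129 - 7*5 = 129 - 35 = 94)
(U + h(P(2), -12))**2 = (94 - 18)**2 = 76**2 = 5776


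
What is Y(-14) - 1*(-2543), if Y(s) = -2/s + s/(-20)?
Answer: 178069/70 ≈ 2543.8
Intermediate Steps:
Y(s) = -2/s - s/20 (Y(s) = -2/s + s*(-1/20) = -2/s - s/20)
Y(-14) - 1*(-2543) = (-2/(-14) - 1/20*(-14)) - 1*(-2543) = (-2*(-1/14) + 7/10) + 2543 = (⅐ + 7/10) + 2543 = 59/70 + 2543 = 178069/70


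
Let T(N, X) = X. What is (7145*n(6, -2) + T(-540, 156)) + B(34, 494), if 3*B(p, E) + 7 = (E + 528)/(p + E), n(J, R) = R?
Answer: -11195465/792 ≈ -14136.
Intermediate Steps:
B(p, E) = -7/3 + (528 + E)/(3*(E + p)) (B(p, E) = -7/3 + ((E + 528)/(p + E))/3 = -7/3 + ((528 + E)/(E + p))/3 = -7/3 + (528 + E)/(3*(E + p)))
(7145*n(6, -2) + T(-540, 156)) + B(34, 494) = (7145*(-2) + 156) + (176 - 2*494 - 7/3*34)/(494 + 34) = (-14290 + 156) + (176 - 988 - 238/3)/528 = -14134 + (1/528)*(-2674/3) = -14134 - 1337/792 = -11195465/792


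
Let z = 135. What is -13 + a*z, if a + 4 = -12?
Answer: -2173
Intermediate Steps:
a = -16 (a = -4 - 12 = -16)
-13 + a*z = -13 - 16*135 = -13 - 2160 = -2173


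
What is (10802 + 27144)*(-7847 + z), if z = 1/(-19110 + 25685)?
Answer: -1957786834704/6575 ≈ -2.9776e+8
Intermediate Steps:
z = 1/6575 ≈ 0.00015209
(10802 + 27144)*(-7847 + z) = (10802 + 27144)*(-7847 + 1/6575) = 37946*(-51594024/6575) = -1957786834704/6575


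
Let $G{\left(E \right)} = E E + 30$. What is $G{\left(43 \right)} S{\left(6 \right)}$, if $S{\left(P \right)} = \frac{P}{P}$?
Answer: $1879$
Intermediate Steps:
$S{\left(P \right)} = 1$
$G{\left(E \right)} = 30 + E^{2}$ ($G{\left(E \right)} = E^{2} + 30 = 30 + E^{2}$)
$G{\left(43 \right)} S{\left(6 \right)} = \left(30 + 43^{2}\right) 1 = \left(30 + 1849\right) 1 = 1879 \cdot 1 = 1879$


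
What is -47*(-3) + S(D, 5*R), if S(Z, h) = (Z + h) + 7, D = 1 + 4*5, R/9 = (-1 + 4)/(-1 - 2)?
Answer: 124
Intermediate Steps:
R = -9 (R = 9*((-1 + 4)/(-1 - 2)) = 9*(3/(-3)) = 9*(3*(-⅓)) = 9*(-1) = -9)
D = 21 (D = 1 + 20 = 21)
S(Z, h) = 7 + Z + h
-47*(-3) + S(D, 5*R) = -47*(-3) + (7 + 21 + 5*(-9)) = 141 + (7 + 21 - 45) = 141 - 17 = 124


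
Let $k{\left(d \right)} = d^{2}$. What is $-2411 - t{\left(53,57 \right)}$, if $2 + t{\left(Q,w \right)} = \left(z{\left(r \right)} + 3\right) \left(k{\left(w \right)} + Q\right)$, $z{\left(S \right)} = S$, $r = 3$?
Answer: $-22221$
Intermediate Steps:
$t{\left(Q,w \right)} = -2 + 6 Q + 6 w^{2}$ ($t{\left(Q,w \right)} = -2 + \left(3 + 3\right) \left(w^{2} + Q\right) = -2 + 6 \left(Q + w^{2}\right) = -2 + \left(6 Q + 6 w^{2}\right) = -2 + 6 Q + 6 w^{2}$)
$-2411 - t{\left(53,57 \right)} = -2411 - \left(-2 + 6 \cdot 53 + 6 \cdot 57^{2}\right) = -2411 - \left(-2 + 318 + 6 \cdot 3249\right) = -2411 - \left(-2 + 318 + 19494\right) = -2411 - 19810 = -22221$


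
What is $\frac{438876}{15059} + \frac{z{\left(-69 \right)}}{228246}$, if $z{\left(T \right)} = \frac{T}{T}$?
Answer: $\frac{100171706555}{3437156514} \approx 29.144$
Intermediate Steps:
$z{\left(T \right)} = 1$
$\frac{438876}{15059} + \frac{z{\left(-69 \right)}}{228246} = \frac{438876}{15059} + 1 \cdot \frac{1}{228246} = 438876 \cdot \frac{1}{15059} + 1 \cdot \frac{1}{228246} = \frac{438876}{15059} + \frac{1}{228246} = \frac{100171706555}{3437156514}$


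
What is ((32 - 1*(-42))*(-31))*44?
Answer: -100936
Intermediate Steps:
((32 - 1*(-42))*(-31))*44 = ((32 + 42)*(-31))*44 = (74*(-31))*44 = -2294*44 = -100936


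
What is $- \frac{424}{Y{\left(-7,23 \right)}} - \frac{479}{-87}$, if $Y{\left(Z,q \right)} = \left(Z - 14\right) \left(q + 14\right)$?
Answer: $\frac{136357}{22533} \approx 6.0514$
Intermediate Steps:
$Y{\left(Z,q \right)} = \left(-14 + Z\right) \left(14 + q\right)$
$- \frac{424}{Y{\left(-7,23 \right)}} - \frac{479}{-87} = - \frac{424}{-196 - 322 + 14 \left(-7\right) - 161} - \frac{479}{-87} = - \frac{424}{-196 - 322 - 98 - 161} - - \frac{479}{87} = - \frac{424}{-777} + \frac{479}{87} = \left(-424\right) \left(- \frac{1}{777}\right) + \frac{479}{87} = \frac{424}{777} + \frac{479}{87} = \frac{136357}{22533}$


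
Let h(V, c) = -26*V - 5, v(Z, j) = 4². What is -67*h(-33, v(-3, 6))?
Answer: -57151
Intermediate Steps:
v(Z, j) = 16
h(V, c) = -5 - 26*V
-67*h(-33, v(-3, 6)) = -67*(-5 - 26*(-33)) = -67*(-5 + 858) = -67*853 = -57151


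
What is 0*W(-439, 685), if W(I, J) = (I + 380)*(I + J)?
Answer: 0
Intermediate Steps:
W(I, J) = (380 + I)*(I + J)
0*W(-439, 685) = 0*((-439)² + 380*(-439) + 380*685 - 439*685) = 0*(192721 - 166820 + 260300 - 300715) = 0*(-14514) = 0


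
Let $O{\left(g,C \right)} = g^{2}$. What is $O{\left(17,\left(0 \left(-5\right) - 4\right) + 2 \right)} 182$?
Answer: $52598$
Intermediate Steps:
$O{\left(17,\left(0 \left(-5\right) - 4\right) + 2 \right)} 182 = 17^{2} \cdot 182 = 289 \cdot 182 = 52598$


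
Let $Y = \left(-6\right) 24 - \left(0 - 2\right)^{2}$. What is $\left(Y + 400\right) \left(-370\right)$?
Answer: $-93240$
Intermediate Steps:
$Y = -148$ ($Y = -144 - \left(-2\right)^{2} = -144 - 4 = -148$)
$\left(Y + 400\right) \left(-370\right) = \left(-148 + 400\right) \left(-370\right) = 252 \left(-370\right) = -93240$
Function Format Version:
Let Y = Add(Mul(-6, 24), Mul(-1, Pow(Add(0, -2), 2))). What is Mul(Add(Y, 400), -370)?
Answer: -93240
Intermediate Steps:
Y = -148 (Y = Add(-144, Mul(-1, Pow(-2, 2))) = Add(-144, Mul(-1, 4)) = Add(-144, -4) = -148)
Mul(Add(Y, 400), -370) = Mul(Add(-148, 400), -370) = Mul(252, -370) = -93240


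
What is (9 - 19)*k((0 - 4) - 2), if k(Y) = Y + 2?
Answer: 40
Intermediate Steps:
k(Y) = 2 + Y
(9 - 19)*k((0 - 4) - 2) = (9 - 19)*(2 + ((0 - 4) - 2)) = -10*(2 + (-4 - 2)) = -10*(2 - 6) = -10*(-4) = 40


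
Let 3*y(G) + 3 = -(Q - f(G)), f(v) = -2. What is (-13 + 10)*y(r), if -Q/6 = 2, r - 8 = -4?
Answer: -7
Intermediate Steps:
r = 4 (r = 8 - 4 = 4)
Q = -12 (Q = -6*2 = -12)
y(G) = 7/3 (y(G) = -1 + (-(-12 - 1*(-2)))/3 = -1 + (-(-12 + 2))/3 = -1 + (-1*(-10))/3 = -1 + (1/3)*10 = -1 + 10/3 = 7/3)
(-13 + 10)*y(r) = (-13 + 10)*(7/3) = -3*7/3 = -7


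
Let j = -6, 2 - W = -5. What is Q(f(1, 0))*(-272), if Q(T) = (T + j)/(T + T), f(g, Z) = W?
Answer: -136/7 ≈ -19.429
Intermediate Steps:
W = 7 (W = 2 - 1*(-5) = 2 + 5 = 7)
f(g, Z) = 7
Q(T) = (-6 + T)/(2*T) (Q(T) = (T - 6)/(T + T) = (-6 + T)/((2*T)) = (-6 + T)*(1/(2*T)) = (-6 + T)/(2*T))
Q(f(1, 0))*(-272) = ((½)*(-6 + 7)/7)*(-272) = ((½)*(⅐)*1)*(-272) = (1/14)*(-272) = -136/7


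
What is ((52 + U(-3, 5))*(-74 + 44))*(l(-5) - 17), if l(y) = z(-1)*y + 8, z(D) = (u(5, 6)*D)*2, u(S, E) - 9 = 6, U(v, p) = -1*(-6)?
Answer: -245340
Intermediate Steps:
U(v, p) = 6
u(S, E) = 15 (u(S, E) = 9 + 6 = 15)
z(D) = 30*D (z(D) = (15*D)*2 = 30*D)
l(y) = 8 - 30*y (l(y) = (30*(-1))*y + 8 = -30*y + 8 = 8 - 30*y)
((52 + U(-3, 5))*(-74 + 44))*(l(-5) - 17) = ((52 + 6)*(-74 + 44))*((8 - 30*(-5)) - 17) = (58*(-30))*((8 + 150) - 17) = -1740*(158 - 17) = -1740*141 = -245340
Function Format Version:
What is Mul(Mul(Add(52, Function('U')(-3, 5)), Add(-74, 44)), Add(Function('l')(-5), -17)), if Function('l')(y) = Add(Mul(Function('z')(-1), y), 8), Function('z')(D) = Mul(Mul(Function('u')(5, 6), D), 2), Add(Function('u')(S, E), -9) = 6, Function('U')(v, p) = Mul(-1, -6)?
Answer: -245340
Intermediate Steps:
Function('U')(v, p) = 6
Function('u')(S, E) = 15 (Function('u')(S, E) = Add(9, 6) = 15)
Function('z')(D) = Mul(30, D) (Function('z')(D) = Mul(Mul(15, D), 2) = Mul(30, D))
Function('l')(y) = Add(8, Mul(-30, y)) (Function('l')(y) = Add(Mul(Mul(30, -1), y), 8) = Add(Mul(-30, y), 8) = Add(8, Mul(-30, y)))
Mul(Mul(Add(52, Function('U')(-3, 5)), Add(-74, 44)), Add(Function('l')(-5), -17)) = Mul(Mul(Add(52, 6), Add(-74, 44)), Add(Add(8, Mul(-30, -5)), -17)) = Mul(Mul(58, -30), Add(Add(8, 150), -17)) = Mul(-1740, Add(158, -17)) = Mul(-1740, 141) = -245340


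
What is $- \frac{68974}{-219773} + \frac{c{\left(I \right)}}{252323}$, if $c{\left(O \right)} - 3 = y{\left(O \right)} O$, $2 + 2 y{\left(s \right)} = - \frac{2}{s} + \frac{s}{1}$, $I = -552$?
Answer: $\frac{51008336940}{55453782679} \approx 0.91984$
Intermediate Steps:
$y{\left(s \right)} = -1 + \frac{s}{2} - \frac{1}{s}$ ($y{\left(s \right)} = -1 + \frac{- \frac{2}{s} + \frac{s}{1}}{2} = -1 + \frac{- \frac{2}{s} + s 1}{2} = -1 + \frac{- \frac{2}{s} + s}{2} = -1 + \frac{s - \frac{2}{s}}{2} = -1 + \left(\frac{s}{2} - \frac{1}{s}\right) = -1 + \frac{s}{2} - \frac{1}{s}$)
$c{\left(O \right)} = 3 + O \left(-1 + \frac{O}{2} - \frac{1}{O}\right)$ ($c{\left(O \right)} = 3 + \left(-1 + \frac{O}{2} - \frac{1}{O}\right) O = 3 + O \left(-1 + \frac{O}{2} - \frac{1}{O}\right)$)
$- \frac{68974}{-219773} + \frac{c{\left(I \right)}}{252323} = - \frac{68974}{-219773} + \frac{2 + \frac{1}{2} \left(-552\right) \left(-2 - 552\right)}{252323} = \left(-68974\right) \left(- \frac{1}{219773}\right) + \left(2 + \frac{1}{2} \left(-552\right) \left(-554\right)\right) \frac{1}{252323} = \frac{68974}{219773} + \left(2 + 152904\right) \frac{1}{252323} = \frac{68974}{219773} + 152906 \cdot \frac{1}{252323} = \frac{68974}{219773} + \frac{152906}{252323} = \frac{51008336940}{55453782679}$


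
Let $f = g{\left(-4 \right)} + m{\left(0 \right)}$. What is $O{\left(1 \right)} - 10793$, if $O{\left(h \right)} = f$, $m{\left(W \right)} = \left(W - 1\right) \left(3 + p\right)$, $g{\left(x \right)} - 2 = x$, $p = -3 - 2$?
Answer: $-10793$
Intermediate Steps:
$p = -5$ ($p = -3 - 2 = -5$)
$g{\left(x \right)} = 2 + x$
$m{\left(W \right)} = 2 - 2 W$ ($m{\left(W \right)} = \left(W - 1\right) \left(3 - 5\right) = \left(-1 + W\right) \left(-2\right) = 2 - 2 W$)
$f = 0$ ($f = \left(2 - 4\right) + \left(2 - 0\right) = -2 + \left(2 + 0\right) = -2 + 2 = 0$)
$O{\left(h \right)} = 0$
$O{\left(1 \right)} - 10793 = 0 - 10793 = -10793$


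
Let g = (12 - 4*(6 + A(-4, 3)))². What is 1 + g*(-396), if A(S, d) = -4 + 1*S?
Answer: -158399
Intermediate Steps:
A(S, d) = -4 + S
g = 400 (g = (12 - 4*(6 + (-4 - 4)))² = (12 - 4*(6 - 8))² = (12 - 4*(-2))² = (12 + 8)² = 20² = 400)
1 + g*(-396) = 1 + 400*(-396) = 1 - 158400 = -158399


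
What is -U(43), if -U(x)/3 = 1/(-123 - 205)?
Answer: -3/328 ≈ -0.0091463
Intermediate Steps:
U(x) = 3/328 (U(x) = -3/(-123 - 205) = -3/(-328) = -3*(-1/328) = 3/328)
-U(43) = -1*3/328 = -3/328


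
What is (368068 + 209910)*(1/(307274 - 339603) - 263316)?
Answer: -4920178153424770/32329 ≈ -1.5219e+11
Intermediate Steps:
(368068 + 209910)*(1/(307274 - 339603) - 263316) = 577978*(1/(-32329) - 263316) = 577978*(-1/32329 - 263316) = 577978*(-8512742965/32329) = -4920178153424770/32329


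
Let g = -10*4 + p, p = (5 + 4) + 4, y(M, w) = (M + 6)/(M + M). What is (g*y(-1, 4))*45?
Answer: 6075/2 ≈ 3037.5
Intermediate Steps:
y(M, w) = (6 + M)/(2*M) (y(M, w) = (6 + M)/((2*M)) = (6 + M)*(1/(2*M)) = (6 + M)/(2*M))
p = 13 (p = 9 + 4 = 13)
g = -27 (g = -10*4 + 13 = -2*20 + 13 = -40 + 13 = -27)
(g*y(-1, 4))*45 = -27*(6 - 1)/(2*(-1))*45 = -27*(-1)*5/2*45 = -27*(-5/2)*45 = (135/2)*45 = 6075/2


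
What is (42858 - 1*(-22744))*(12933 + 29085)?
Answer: 2756464836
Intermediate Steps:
(42858 - 1*(-22744))*(12933 + 29085) = (42858 + 22744)*42018 = 65602*42018 = 2756464836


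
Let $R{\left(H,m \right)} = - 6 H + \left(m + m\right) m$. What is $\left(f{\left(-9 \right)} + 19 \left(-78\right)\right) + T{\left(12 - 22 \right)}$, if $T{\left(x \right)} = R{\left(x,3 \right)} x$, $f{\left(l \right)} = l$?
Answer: $-2271$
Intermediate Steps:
$R{\left(H,m \right)} = - 6 H + 2 m^{2}$ ($R{\left(H,m \right)} = - 6 H + 2 m m = - 6 H + 2 m^{2}$)
$T{\left(x \right)} = x \left(18 - 6 x\right)$ ($T{\left(x \right)} = \left(- 6 x + 2 \cdot 3^{2}\right) x = \left(- 6 x + 2 \cdot 9\right) x = \left(- 6 x + 18\right) x = \left(18 - 6 x\right) x = x \left(18 - 6 x\right)$)
$\left(f{\left(-9 \right)} + 19 \left(-78\right)\right) + T{\left(12 - 22 \right)} = \left(-9 + 19 \left(-78\right)\right) + 6 \left(12 - 22\right) \left(3 - \left(12 - 22\right)\right) = \left(-9 - 1482\right) + 6 \left(-10\right) \left(3 - -10\right) = -1491 + 6 \left(-10\right) \left(3 + 10\right) = -1491 + 6 \left(-10\right) 13 = -1491 - 780 = -2271$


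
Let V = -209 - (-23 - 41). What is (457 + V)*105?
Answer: 32760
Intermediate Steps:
V = -145 (V = -209 - 1*(-64) = -209 + 64 = -145)
(457 + V)*105 = (457 - 145)*105 = 312*105 = 32760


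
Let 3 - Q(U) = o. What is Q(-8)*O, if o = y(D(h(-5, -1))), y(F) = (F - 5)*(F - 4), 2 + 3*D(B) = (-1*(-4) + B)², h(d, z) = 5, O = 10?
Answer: -42610/9 ≈ -4734.4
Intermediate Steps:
D(B) = -⅔ + (4 + B)²/3 (D(B) = -⅔ + (-1*(-4) + B)²/3 = -⅔ + (4 + B)²/3)
y(F) = (-5 + F)*(-4 + F)
o = 4288/9 (o = 20 + (-⅔ + (4 + 5)²/3)² - 9*(-⅔ + (4 + 5)²/3) = 20 + (-⅔ + (⅓)*9²)² - 9*(-⅔ + (⅓)*9²) = 20 + (-⅔ + (⅓)*81)² - 9*(-⅔ + (⅓)*81) = 20 + (-⅔ + 27)² - 9*(-⅔ + 27) = 20 + (79/3)² - 9*79/3 = 20 + 6241/9 - 237 = 4288/9 ≈ 476.44)
Q(U) = -4261/9 (Q(U) = 3 - 1*4288/9 = 3 - 4288/9 = -4261/9)
Q(-8)*O = -4261/9*10 = -42610/9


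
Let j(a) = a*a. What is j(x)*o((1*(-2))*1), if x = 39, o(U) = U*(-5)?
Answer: 15210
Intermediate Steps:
o(U) = -5*U
j(a) = a**2
j(x)*o((1*(-2))*1) = 39**2*(-5*1*(-2)) = 1521*(-(-10)) = 1521*(-5*(-2)) = 1521*10 = 15210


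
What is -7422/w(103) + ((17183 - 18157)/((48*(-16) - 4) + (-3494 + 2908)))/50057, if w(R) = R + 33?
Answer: -126132043717/2311231804 ≈ -54.573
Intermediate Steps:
w(R) = 33 + R
-7422/w(103) + ((17183 - 18157)/((48*(-16) - 4) + (-3494 + 2908)))/50057 = -7422/(33 + 103) + ((17183 - 18157)/((48*(-16) - 4) + (-3494 + 2908)))/50057 = -7422/136 - 974/((-768 - 4) - 586)*(1/50057) = -7422*1/136 - 974/(-772 - 586)*(1/50057) = -3711/68 - 974/(-1358)*(1/50057) = -3711/68 - 974*(-1/1358)*(1/50057) = -3711/68 + (487/679)*(1/50057) = -3711/68 + 487/33988703 = -126132043717/2311231804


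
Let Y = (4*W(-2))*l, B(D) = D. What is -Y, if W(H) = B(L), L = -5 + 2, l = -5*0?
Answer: 0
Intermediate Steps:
l = 0
L = -3
W(H) = -3
Y = 0 (Y = (4*(-3))*0 = -12*0 = 0)
-Y = -1*0 = 0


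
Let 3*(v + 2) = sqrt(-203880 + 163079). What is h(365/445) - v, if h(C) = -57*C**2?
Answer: -287911/7921 - I*sqrt(40801)/3 ≈ -36.348 - 67.331*I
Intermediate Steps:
v = -2 + I*sqrt(40801)/3 (v = -2 + sqrt(-203880 + 163079)/3 = -2 + sqrt(-40801)/3 = -2 + (I*sqrt(40801))/3 = -2 + I*sqrt(40801)/3 ≈ -2.0 + 67.331*I)
h(365/445) - v = -57*(365/445)**2 - (-2 + I*sqrt(40801)/3) = -57*(365*(1/445))**2 + (2 - I*sqrt(40801)/3) = -57*(73/89)**2 + (2 - I*sqrt(40801)/3) = -57*5329/7921 + (2 - I*sqrt(40801)/3) = -303753/7921 + (2 - I*sqrt(40801)/3) = -287911/7921 - I*sqrt(40801)/3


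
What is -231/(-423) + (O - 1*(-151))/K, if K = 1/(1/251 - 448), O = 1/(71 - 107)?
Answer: -28723791991/424692 ≈ -67634.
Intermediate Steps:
O = -1/36 (O = 1/(-36) = -1/36 ≈ -0.027778)
K = -251/112447 (K = 1/(1/251 - 448) = 1/(-112447/251) = -251/112447 ≈ -0.0022322)
-231/(-423) + (O - 1*(-151))/K = -231/(-423) + (-1/36 - 1*(-151))/(-251/112447) = -231*(-1/423) + (-1/36 + 151)*(-112447/251) = 77/141 + (5435/36)*(-112447/251) = 77/141 - 611149445/9036 = -28723791991/424692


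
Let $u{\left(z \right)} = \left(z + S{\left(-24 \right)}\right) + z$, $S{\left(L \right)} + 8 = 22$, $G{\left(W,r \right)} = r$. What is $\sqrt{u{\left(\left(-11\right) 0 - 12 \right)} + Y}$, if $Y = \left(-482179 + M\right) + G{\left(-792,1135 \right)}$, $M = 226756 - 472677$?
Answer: $45 i \sqrt{359} \approx 852.63 i$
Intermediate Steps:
$S{\left(L \right)} = 14$ ($S{\left(L \right)} = -8 + 22 = 14$)
$M = -245921$ ($M = 226756 - 472677 = -245921$)
$Y = -726965$ ($Y = \left(-482179 - 245921\right) + 1135 = -728100 + 1135 = -726965$)
$u{\left(z \right)} = 14 + 2 z$ ($u{\left(z \right)} = \left(z + 14\right) + z = \left(14 + z\right) + z = 14 + 2 z$)
$\sqrt{u{\left(\left(-11\right) 0 - 12 \right)} + Y} = \sqrt{\left(14 + 2 \left(\left(-11\right) 0 - 12\right)\right) - 726965} = \sqrt{\left(14 + 2 \left(0 - 12\right)\right) - 726965} = \sqrt{\left(14 + 2 \left(-12\right)\right) - 726965} = \sqrt{\left(14 - 24\right) - 726965} = \sqrt{-10 - 726965} = \sqrt{-726975} = 45 i \sqrt{359}$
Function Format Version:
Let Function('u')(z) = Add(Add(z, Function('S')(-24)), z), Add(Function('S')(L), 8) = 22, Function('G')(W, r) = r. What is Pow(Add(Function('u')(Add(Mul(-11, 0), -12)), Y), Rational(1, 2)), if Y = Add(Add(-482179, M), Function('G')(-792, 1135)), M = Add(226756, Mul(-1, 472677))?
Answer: Mul(45, I, Pow(359, Rational(1, 2))) ≈ Mul(852.63, I)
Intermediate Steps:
Function('S')(L) = 14 (Function('S')(L) = Add(-8, 22) = 14)
M = -245921 (M = Add(226756, -472677) = -245921)
Y = -726965 (Y = Add(Add(-482179, -245921), 1135) = Add(-728100, 1135) = -726965)
Function('u')(z) = Add(14, Mul(2, z)) (Function('u')(z) = Add(Add(z, 14), z) = Add(Add(14, z), z) = Add(14, Mul(2, z)))
Pow(Add(Function('u')(Add(Mul(-11, 0), -12)), Y), Rational(1, 2)) = Pow(Add(Add(14, Mul(2, Add(Mul(-11, 0), -12))), -726965), Rational(1, 2)) = Pow(Add(Add(14, Mul(2, Add(0, -12))), -726965), Rational(1, 2)) = Pow(Add(Add(14, Mul(2, -12)), -726965), Rational(1, 2)) = Pow(Add(Add(14, -24), -726965), Rational(1, 2)) = Pow(Add(-10, -726965), Rational(1, 2)) = Pow(-726975, Rational(1, 2)) = Mul(45, I, Pow(359, Rational(1, 2)))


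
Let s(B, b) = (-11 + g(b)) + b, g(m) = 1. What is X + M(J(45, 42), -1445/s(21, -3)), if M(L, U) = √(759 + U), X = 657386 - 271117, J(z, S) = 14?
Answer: 386269 + 4*√9191/13 ≈ 3.8630e+5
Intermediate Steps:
s(B, b) = -10 + b (s(B, b) = (-11 + 1) + b = -10 + b)
X = 386269
X + M(J(45, 42), -1445/s(21, -3)) = 386269 + √(759 - 1445/(-10 - 3)) = 386269 + √(759 - 1445/(-13)) = 386269 + √(759 - 1445*(-1/13)) = 386269 + √(759 + 1445/13) = 386269 + √(11312/13) = 386269 + 4*√9191/13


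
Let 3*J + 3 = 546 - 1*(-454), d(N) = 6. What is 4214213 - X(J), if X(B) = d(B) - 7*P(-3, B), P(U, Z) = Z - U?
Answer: 12649663/3 ≈ 4.2166e+6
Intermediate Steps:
J = 997/3 (J = -1 + (546 - 1*(-454))/3 = -1 + (546 + 454)/3 = -1 + (⅓)*1000 = -1 + 1000/3 = 997/3 ≈ 332.33)
X(B) = -15 - 7*B (X(B) = 6 - 7*(B - 1*(-3)) = 6 - 7*(B + 3) = 6 - 7*(3 + B) = 6 + (-21 - 7*B) = -15 - 7*B)
4214213 - X(J) = 4214213 - (-15 - 7*997/3) = 4214213 - (-15 - 6979/3) = 4214213 - 1*(-7024/3) = 4214213 + 7024/3 = 12649663/3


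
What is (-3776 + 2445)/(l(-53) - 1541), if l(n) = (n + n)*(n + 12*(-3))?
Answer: -1331/7893 ≈ -0.16863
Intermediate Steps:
l(n) = 2*n*(-36 + n) (l(n) = (2*n)*(n - 36) = (2*n)*(-36 + n) = 2*n*(-36 + n))
(-3776 + 2445)/(l(-53) - 1541) = (-3776 + 2445)/(2*(-53)*(-36 - 53) - 1541) = -1331/(2*(-53)*(-89) - 1541) = -1331/(9434 - 1541) = -1331/7893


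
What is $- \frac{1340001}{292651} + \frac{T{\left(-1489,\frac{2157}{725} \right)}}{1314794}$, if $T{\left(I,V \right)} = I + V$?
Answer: $- \frac{638819308524109}{139481219849075} \approx -4.58$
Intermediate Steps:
$- \frac{1340001}{292651} + \frac{T{\left(-1489,\frac{2157}{725} \right)}}{1314794} = - \frac{1340001}{292651} + \frac{-1489 + \frac{2157}{725}}{1314794} = \left(-1340001\right) \frac{1}{292651} + \left(-1489 + 2157 \cdot \frac{1}{725}\right) \frac{1}{1314794} = - \frac{1340001}{292651} + \left(-1489 + \frac{2157}{725}\right) \frac{1}{1314794} = - \frac{1340001}{292651} - \frac{538684}{476612825} = - \frac{638819308524109}{139481219849075}$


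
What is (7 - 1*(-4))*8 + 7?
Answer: 95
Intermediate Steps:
(7 - 1*(-4))*8 + 7 = (7 + 4)*8 + 7 = 11*8 + 7 = 88 + 7 = 95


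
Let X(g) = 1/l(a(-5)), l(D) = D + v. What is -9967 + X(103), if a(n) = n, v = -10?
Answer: -149506/15 ≈ -9967.1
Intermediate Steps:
l(D) = -10 + D (l(D) = D - 10 = -10 + D)
X(g) = -1/15 (X(g) = 1/(-10 - 5) = 1/(-15) = -1/15)
-9967 + X(103) = -9967 - 1/15 = -149506/15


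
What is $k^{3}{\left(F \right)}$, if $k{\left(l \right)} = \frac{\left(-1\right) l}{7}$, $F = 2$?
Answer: $- \frac{8}{343} \approx -0.023324$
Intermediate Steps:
$k{\left(l \right)} = - \frac{l}{7}$ ($k{\left(l \right)} = - l \frac{1}{7} = - \frac{l}{7}$)
$k^{3}{\left(F \right)} = \left(\left(- \frac{1}{7}\right) 2\right)^{3} = \left(- \frac{2}{7}\right)^{3} = - \frac{8}{343}$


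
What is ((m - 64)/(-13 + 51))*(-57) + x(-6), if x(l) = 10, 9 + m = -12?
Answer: 275/2 ≈ 137.50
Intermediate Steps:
m = -21 (m = -9 - 12 = -21)
((m - 64)/(-13 + 51))*(-57) + x(-6) = ((-21 - 64)/(-13 + 51))*(-57) + 10 = -85/38*(-57) + 10 = 255/2 + 10 = 275/2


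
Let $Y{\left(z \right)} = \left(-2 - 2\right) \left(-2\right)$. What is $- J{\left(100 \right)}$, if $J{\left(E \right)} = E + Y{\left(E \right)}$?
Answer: $-108$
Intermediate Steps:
$Y{\left(z \right)} = 8$ ($Y{\left(z \right)} = \left(-4\right) \left(-2\right) = 8$)
$J{\left(E \right)} = 8 + E$ ($J{\left(E \right)} = E + 8 = 8 + E$)
$- J{\left(100 \right)} = - (8 + 100) = \left(-1\right) 108 = -108$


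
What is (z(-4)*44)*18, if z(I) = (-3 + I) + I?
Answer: -8712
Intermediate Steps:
z(I) = -3 + 2*I
(z(-4)*44)*18 = ((-3 + 2*(-4))*44)*18 = ((-3 - 8)*44)*18 = -11*44*18 = -484*18 = -8712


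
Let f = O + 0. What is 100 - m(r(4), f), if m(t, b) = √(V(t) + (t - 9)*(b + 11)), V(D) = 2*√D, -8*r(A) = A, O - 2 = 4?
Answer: 100 - √(-646 + 4*I*√2)/2 ≈ 99.944 - 12.708*I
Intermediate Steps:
O = 6 (O = 2 + 4 = 6)
r(A) = -A/8
f = 6 (f = 6 + 0 = 6)
m(t, b) = √(2*√t + (-9 + t)*(11 + b)) (m(t, b) = √(2*√t + (t - 9)*(b + 11)) = √(2*√t + (-9 + t)*(11 + b)))
100 - m(r(4), f) = 100 - √(-99 - 9*6 + 2*√(-⅛*4) + 11*(-⅛*4) + 6*(-⅛*4)) = 100 - √(-99 - 54 + 2*√(-½) + 11*(-½) + 6*(-½)) = 100 - √(-99 - 54 + 2*(I*√2/2) - 11/2 - 3) = 100 - √(-99 - 54 + I*√2 - 11/2 - 3) = 100 - √(-323/2 + I*√2)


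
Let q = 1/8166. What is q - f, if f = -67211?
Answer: 548845027/8166 ≈ 67211.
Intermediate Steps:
q = 1/8166 ≈ 0.00012246
q - f = 1/8166 - 1*(-67211) = 1/8166 + 67211 = 548845027/8166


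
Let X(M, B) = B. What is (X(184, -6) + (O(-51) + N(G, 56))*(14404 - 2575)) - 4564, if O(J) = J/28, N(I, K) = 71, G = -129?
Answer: 22784813/28 ≈ 8.1374e+5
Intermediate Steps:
O(J) = J/28 (O(J) = J*(1/28) = J/28)
(X(184, -6) + (O(-51) + N(G, 56))*(14404 - 2575)) - 4564 = (-6 + ((1/28)*(-51) + 71)*(14404 - 2575)) - 4564 = (-6 + (-51/28 + 71)*11829) - 4564 = (-6 + (1937/28)*11829) - 4564 = (-6 + 22912773/28) - 4564 = 22912605/28 - 4564 = 22784813/28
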